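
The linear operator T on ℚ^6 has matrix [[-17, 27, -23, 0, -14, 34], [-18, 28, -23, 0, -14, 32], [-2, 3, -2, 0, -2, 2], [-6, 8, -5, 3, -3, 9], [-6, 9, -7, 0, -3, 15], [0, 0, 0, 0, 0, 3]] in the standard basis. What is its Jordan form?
The characteristic polynomial is det(xI - A) = (x - 3)^3(x - 1)^3, so the eigenvalues are 1 (algebraic multiplicity 3), 3 (algebraic multiplicity 3).

For λ = 1: rank(A - I) = 4, rank((A - I)^2) = 3. The eigenspace has dimension 6 - 4 = 2, so there are 2 Jordan blocks; the rank sequence gives block sizes [2, 1].

For λ = 3: rank(A - 3I) = 5, rank((A - 3I)^2) = 4, rank((A - 3I)^3) = 3. The eigenspace has dimension 6 - 5 = 1, so there is 1 Jordan block; the rank sequence gives block sizes [3].

Assembling the blocks gives the Jordan form J above.

J = [[1, 1, 0, 0, 0, 0], [0, 1, 0, 0, 0, 0], [0, 0, 1, 0, 0, 0], [0, 0, 0, 3, 1, 0], [0, 0, 0, 0, 3, 1], [0, 0, 0, 0, 0, 3]]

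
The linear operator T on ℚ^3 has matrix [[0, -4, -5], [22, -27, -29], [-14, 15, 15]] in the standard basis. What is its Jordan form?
J = [[-4, 1, 0], [0, -4, 1], [0, 0, -4]]

The characteristic polynomial is det(xI - A) = (x + 4)^3, so the eigenvalues are -4 (algebraic multiplicity 3).

For λ = -4: rank(A + 4I) = 2, rank((A + 4I)^2) = 1, rank((A + 4I)^3) = 0. The eigenspace has dimension 3 - 2 = 1, so there is 1 Jordan block; the rank sequence gives block sizes [3].

Assembling the blocks gives the Jordan form J above.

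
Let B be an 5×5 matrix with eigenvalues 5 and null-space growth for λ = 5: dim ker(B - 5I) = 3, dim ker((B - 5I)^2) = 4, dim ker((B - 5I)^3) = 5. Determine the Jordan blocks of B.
Jordan blocks: (5, 3), (5, 1), (5, 1)

λ = 5: successive nullity increments [3, 1, 1] count blocks of size ≥ k; block sizes are [3, 1, 1].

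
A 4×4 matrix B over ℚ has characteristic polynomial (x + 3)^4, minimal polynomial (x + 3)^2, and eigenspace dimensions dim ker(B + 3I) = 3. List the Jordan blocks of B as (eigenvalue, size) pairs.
λ = -3: algebraic multiplicity 4 (exponent in χ_B), largest block size 2 (exponent in m_B), 3 blocks (geometric multiplicity). These force block sizes [2, 1, 1].

Jordan blocks: (-3, 2), (-3, 1), (-3, 1)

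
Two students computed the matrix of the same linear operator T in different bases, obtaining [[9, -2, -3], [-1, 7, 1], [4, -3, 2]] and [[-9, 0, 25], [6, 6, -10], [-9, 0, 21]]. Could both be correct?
Both have characteristic polynomial (x - 6)^3, but the minimal polynomial of A is (x - 6)^3 while the minimal polynomial of B is (x - 6)^2. The minimal polynomial is a similarity invariant, so A and B are not similar.

No.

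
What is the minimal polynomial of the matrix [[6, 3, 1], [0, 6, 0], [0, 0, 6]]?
m_A(x) = (x - 6)^2

The characteristic polynomial factors as (x - 6)^3. The minimal polynomial is ∏(x - λ)^{k_λ} where k_λ is the size of the largest Jordan block at λ.

For λ = 6: rank(A - 6I) = 1, and the largest Jordan block has size 2 (the smallest k with rank((A - 6I)^k) = rank((A - 6I)^(k+1))).

So m_A(x) = (x - 6)^2.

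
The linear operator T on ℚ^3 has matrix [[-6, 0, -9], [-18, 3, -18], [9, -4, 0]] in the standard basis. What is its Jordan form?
The characteristic polynomial is det(xI - A) = (x - 3)(x + 3)^2, so the eigenvalues are -3 (algebraic multiplicity 2), 3 (algebraic multiplicity 1).

For λ = -3: rank(A + 3I) = 2, rank((A + 3I)^2) = 1. The eigenspace has dimension 3 - 2 = 1, so there is 1 Jordan block; the rank sequence gives block sizes [2].

For λ = 3: algebraic multiplicity 1 gives one 1×1 block.

Assembling the blocks gives the Jordan form J above.

J = [[-3, 1, 0], [0, -3, 0], [0, 0, 3]]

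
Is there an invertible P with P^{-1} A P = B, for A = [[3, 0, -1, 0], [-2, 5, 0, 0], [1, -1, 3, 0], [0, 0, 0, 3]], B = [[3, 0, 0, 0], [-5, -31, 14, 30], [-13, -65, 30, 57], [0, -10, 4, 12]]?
Both have characteristic polynomial (x - 4)^2(x - 3)^2, but the minimal polynomial of A is (x - 4)^2(x - 3) while the minimal polynomial of B is (x - 4)^2(x - 3)^2. The minimal polynomial is a similarity invariant, so A and B are not similar.

No.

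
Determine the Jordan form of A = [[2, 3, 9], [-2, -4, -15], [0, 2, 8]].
J = [[2, 1, 0], [0, 2, 1], [0, 0, 2]]

The characteristic polynomial is det(xI - A) = (x - 2)^3, so the eigenvalues are 2 (algebraic multiplicity 3).

For λ = 2: rank(A - 2I) = 2, rank((A - 2I)^2) = 1, rank((A - 2I)^3) = 0. The eigenspace has dimension 3 - 2 = 1, so there is 1 Jordan block; the rank sequence gives block sizes [3].

Assembling the blocks gives the Jordan form J above.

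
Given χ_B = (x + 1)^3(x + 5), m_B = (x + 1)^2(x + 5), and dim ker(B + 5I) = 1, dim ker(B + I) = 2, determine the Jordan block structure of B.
Jordan blocks: (-5, 1), (-1, 2), (-1, 1)

λ = -5: algebraic multiplicity 1 (exponent in χ_B), largest block size 1 (exponent in m_B), 1 block (geometric multiplicity). This forces block sizes [1].
λ = -1: algebraic multiplicity 3 (exponent in χ_B), largest block size 2 (exponent in m_B), 2 blocks (geometric multiplicity). These force block sizes [2, 1].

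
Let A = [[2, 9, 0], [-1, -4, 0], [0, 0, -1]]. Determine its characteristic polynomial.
xI - A = [[x - 2, -9, 0], [1, x + 4, 0], [0, 0, x + 1]].

Expanding det(xI - A) along the first row:
det(xI - A) = + (x - 2)·det([[x + 4, 0], [0, x + 1]]) - (-9)·det([[1, 0], [0, x + 1]]) + (0)·det([[1, x + 4], [0, 0]]).

Evaluating gives χ_A(x) = x^3 + 3x^2 + 3x + 1 = (x + 1)^3.

χ_A(x) = (x + 1)^3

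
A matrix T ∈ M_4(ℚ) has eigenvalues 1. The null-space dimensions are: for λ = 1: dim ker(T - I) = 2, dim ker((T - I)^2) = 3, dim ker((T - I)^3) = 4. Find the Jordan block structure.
Jordan blocks: (1, 3), (1, 1)

λ = 1: successive nullity increments [2, 1, 1] count blocks of size ≥ k; block sizes are [3, 1].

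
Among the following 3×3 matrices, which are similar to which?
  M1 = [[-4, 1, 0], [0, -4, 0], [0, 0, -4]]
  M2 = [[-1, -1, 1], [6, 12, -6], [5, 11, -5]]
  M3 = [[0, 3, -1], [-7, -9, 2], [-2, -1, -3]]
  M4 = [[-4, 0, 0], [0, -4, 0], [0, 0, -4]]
4 classes: {M1}, {M2}, {M3}, {M4}

Characteristic polynomials: χ_{M1} = (x + 4)^3, χ_{M2} = x^2(x - 6), χ_{M3} = (x + 4)^3, χ_{M4} = (x + 4)^3.

{M1}: invariant factors x + 4, (x + 4)^2.

{M2}: invariant factors x^2(x - 6).

{M3}: invariant factors (x + 4)^3.

{M4}: invariant factors x + 4, x + 4, x + 4.

Matrices are similar if and only if their invariant-factor lists agree; the partition into similarity classes is {M1}, {M2}, {M3}, {M4}.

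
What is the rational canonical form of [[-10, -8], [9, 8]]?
R = [[0, 8], [1, -2]]

The invariant factors of A (the non-unit diagonal entries of the Smith normal form of xI - A over ℚ[x]) are (x - 2)(x + 4), each dividing the next. The characteristic polynomial is their product, (x - 2)(x + 4).

The rational canonical form is the block-diagonal matrix of companion matrices C(f_i):
R = [[0, 8], [1, -2]].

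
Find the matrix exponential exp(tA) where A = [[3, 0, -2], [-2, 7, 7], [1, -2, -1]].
A has Jordan form J = [[3, 1, 0], [0, 3, 1], [0, 0, 3]] with A = PJP^{-1}, so e^{tA} = P e^{tJ} P^{-1}.

For a Jordan block J_k(λ), e^{tJ_k(λ)} = e^{λt} · (I + tN + t^2 N^2/2! + ... + t^{k-1} N^{k-1}/(k-1)!) where N is the nilpotent superdiagonal part.

Assembling the blocks and conjugating back gives the entries of e^{tA} as shown above.

e^{tA} = [[(1 - t^2)*e^{3*t}, 2*t^2*e^{3*t}, 2*t*(2*t - 1)*e^{3*t}], [t*(-t - 4)*e^{3*t}/2, (t^2 + 4*t + 1)*e^{3*t}, t*(2*t + 7)*e^{3*t}], [t*e^{3*t}, -2*t*e^{3*t}, (1 - 4*t)*e^{3*t}]]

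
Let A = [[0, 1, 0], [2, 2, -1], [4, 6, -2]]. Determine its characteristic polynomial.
χ_A(x) = x^3

xI - A = [[x, -1, 0], [-2, x - 2, 1], [-4, -6, x + 2]].

Expanding det(xI - A) along the first row:
det(xI - A) = + (x)·det([[x - 2, 1], [-6, x + 2]]) - (-1)·det([[-2, 1], [-4, x + 2]]) + (0)·det([[-2, x - 2], [-4, -6]]).

Evaluating gives χ_A(x) = x^3.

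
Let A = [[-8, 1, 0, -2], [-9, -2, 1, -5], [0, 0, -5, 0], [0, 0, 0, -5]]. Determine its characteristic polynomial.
χ_A(x) = (x + 5)^4

xI - A = [[x + 8, -1, 0, 2], [9, x + 2, -1, 5], [0, 0, x + 5, 0], [0, 0, 0, x + 5]].

Expanding det(xI - A) along the first row:
det(xI - A) = + (x + 8)·det([[x + 2, -1, 5], [0, x + 5, 0], [0, 0, x + 5]]) - (-1)·det([[9, -1, 5], [0, x + 5, 0], [0, 0, x + 5]]) + (0)·det([[9, x + 2, 5], [0, 0, 0], [0, 0, x + 5]]) - (2)·det([[9, x + 2, -1], [0, 0, x + 5], [0, 0, 0]]).

Evaluating gives χ_A(x) = x^4 + 20x^3 + 150x^2 + 500x + 625 = (x + 5)^4.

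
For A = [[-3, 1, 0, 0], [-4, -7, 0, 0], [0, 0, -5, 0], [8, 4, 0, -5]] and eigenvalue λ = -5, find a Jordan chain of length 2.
We seek v_1 ∈ ker((A + 5I)^2) \ ker(A + 5I), then set v_{i+1} = (A + 5I) v_i.

One such chain is v_1 = [[-1, 3, 0, -7]]^T, v_2 = [[1, -2, 0, 4]]^T. Check: (A + 5I) v_2 = [[0, 0, 0, 0]]^T = 0.

v_1 = [[-1, 3, 0, -7]]^T, v_2 = [[1, -2, 0, 4]]^T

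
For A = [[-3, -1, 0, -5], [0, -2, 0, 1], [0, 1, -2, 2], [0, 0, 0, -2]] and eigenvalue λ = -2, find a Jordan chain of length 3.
We seek v_1 ∈ ker((A + 2I)^3) \ ker((A + 2I)^2), then set v_{i+1} = (A + 2I) v_i.

One such chain is v_1 = [[-4, 0, 0, 1]]^T, v_2 = [[-1, 1, 2, 0]]^T, v_3 = [[0, 0, 1, 0]]^T. Check: (A + 2I) v_3 = [[0, 0, 0, 0]]^T = 0.

v_1 = [[-4, 0, 0, 1]]^T, v_2 = [[-1, 1, 2, 0]]^T, v_3 = [[0, 0, 1, 0]]^T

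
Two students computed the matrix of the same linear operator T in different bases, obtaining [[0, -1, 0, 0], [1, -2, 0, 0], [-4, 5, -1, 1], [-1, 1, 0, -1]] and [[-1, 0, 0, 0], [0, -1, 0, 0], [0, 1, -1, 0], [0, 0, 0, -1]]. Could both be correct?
Both have characteristic polynomial (x + 1)^4 and minimal polynomial (x + 1)^2. But rank(A + I) = 2 for A while rank(B + I) = 1 for B, so the number of Jordan blocks at λ = -1 differs. A and B are not similar.

No.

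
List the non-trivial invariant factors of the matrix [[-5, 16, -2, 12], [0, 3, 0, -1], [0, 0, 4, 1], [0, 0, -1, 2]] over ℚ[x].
(x - 3)^3(x + 5)

The Jordan structure of A has elementary divisors (x + 5), (x - 3)^3. Arranging the block sizes at each eigenvalue in decreasing order and taking row products gives the invariant factors.

Invariant factors (smallest first, each dividing the next): (x - 3)^3(x + 5).

Check: the last factor (x - 3)^3(x + 5) is the minimal polynomial, and the product (x - 3)^3(x + 5) is the characteristic polynomial.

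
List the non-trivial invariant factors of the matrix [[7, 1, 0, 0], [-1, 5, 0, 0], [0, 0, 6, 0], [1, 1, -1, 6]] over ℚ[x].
(x - 6)^2, (x - 6)^2

The Jordan structure of A has elementary divisors (x - 6)^2, (x - 6)^2. Arranging the block sizes at each eigenvalue in decreasing order and taking row products gives the invariant factors.

Invariant factors (smallest first, each dividing the next): (x - 6)^2, (x - 6)^2.

Check: the last factor (x - 6)^2 is the minimal polynomial, and the product (x - 6)^4 is the characteristic polynomial.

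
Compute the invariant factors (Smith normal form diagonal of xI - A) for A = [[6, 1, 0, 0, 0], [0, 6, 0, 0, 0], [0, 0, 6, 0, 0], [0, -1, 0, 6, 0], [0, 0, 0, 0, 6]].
x - 6, x - 6, x - 6, (x - 6)^2

The Jordan structure of A has elementary divisors (x - 6)^2, (x - 6), (x - 6), (x - 6). Arranging the block sizes at each eigenvalue in decreasing order and taking row products gives the invariant factors.

Invariant factors (smallest first, each dividing the next): x - 6, x - 6, x - 6, (x - 6)^2.

Check: the last factor (x - 6)^2 is the minimal polynomial, and the product (x - 6)^5 is the characteristic polynomial.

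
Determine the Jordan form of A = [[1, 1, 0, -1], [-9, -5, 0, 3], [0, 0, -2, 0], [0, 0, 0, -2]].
J = [[-2, 1, 0, 0], [0, -2, 0, 0], [0, 0, -2, 0], [0, 0, 0, -2]]

The characteristic polynomial is det(xI - A) = (x + 2)^4, so the eigenvalues are -2 (algebraic multiplicity 4).

For λ = -2: rank(A + 2I) = 1, rank((A + 2I)^2) = 0. The eigenspace has dimension 4 - 1 = 3, so there are 3 Jordan blocks; the rank sequence gives block sizes [2, 1, 1].

Assembling the blocks gives the Jordan form J above.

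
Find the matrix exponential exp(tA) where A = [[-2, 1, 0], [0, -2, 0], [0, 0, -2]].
e^{tA} = [[e^{-2*t}, t*e^{-2*t}, 0], [0, e^{-2*t}, 0], [0, 0, e^{-2*t}]]

A has Jordan form J = [[-2, 1, 0], [0, -2, 0], [0, 0, -2]] with A = PJP^{-1}, so e^{tA} = P e^{tJ} P^{-1}.

For a Jordan block J_k(λ), e^{tJ_k(λ)} = e^{λt} · (I + tN + t^2 N^2/2! + ... + t^{k-1} N^{k-1}/(k-1)!) where N is the nilpotent superdiagonal part.

Assembling the blocks and conjugating back gives the entries of e^{tA} as shown above.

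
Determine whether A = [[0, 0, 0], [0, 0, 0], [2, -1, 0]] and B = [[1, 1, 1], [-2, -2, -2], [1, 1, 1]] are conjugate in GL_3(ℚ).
Yes.

Two matrices over a field are similar if and only if they have the same invariant factors.

Both A and B have characteristic polynomial x^3 and minimal polynomial x^2. Computing further, both have invariant factors x, x^2. Hence A and B are similar.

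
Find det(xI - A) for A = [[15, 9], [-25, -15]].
χ_A(x) = x^2

xI - A = [[x - 15, -9], [25, x + 15]].

Expanding det(xI - A) along the first row:
det(xI - A) = + (x - 15)·det([[x + 15]]) - (-9)·det([[25]]).

Evaluating gives χ_A(x) = x^2.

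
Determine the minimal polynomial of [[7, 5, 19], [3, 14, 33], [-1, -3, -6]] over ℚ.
The characteristic polynomial factors as (x - 5)^3. The minimal polynomial is ∏(x - λ)^{k_λ} where k_λ is the size of the largest Jordan block at λ.

For λ = 5: rank(A - 5I) = 2, and the largest Jordan block has size 3 (the smallest k with rank((A - 5I)^k) = rank((A - 5I)^(k+1))).

So m_A(x) = (x - 5)^3.

m_A(x) = (x - 5)^3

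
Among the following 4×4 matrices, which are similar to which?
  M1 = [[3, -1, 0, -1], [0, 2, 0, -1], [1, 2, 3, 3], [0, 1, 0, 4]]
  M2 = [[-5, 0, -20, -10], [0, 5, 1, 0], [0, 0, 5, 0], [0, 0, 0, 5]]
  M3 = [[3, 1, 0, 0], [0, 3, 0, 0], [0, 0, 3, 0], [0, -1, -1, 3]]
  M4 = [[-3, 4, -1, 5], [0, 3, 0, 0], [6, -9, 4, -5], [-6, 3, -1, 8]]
2 classes: {M1, M3, M4}, {M2}

Characteristic polynomials: χ_{M1} = (x - 3)^4, χ_{M2} = (x - 5)^3(x + 5), χ_{M3} = (x - 3)^4, χ_{M4} = (x - 3)^4.

{M1, M3, M4}: invariant factors (x - 3)^2, (x - 3)^2.

{M2}: invariant factors x - 5, (x - 5)^2(x + 5).

Matrices are similar if and only if their invariant-factor lists agree; the partition into similarity classes is {M1, M3, M4}, {M2}.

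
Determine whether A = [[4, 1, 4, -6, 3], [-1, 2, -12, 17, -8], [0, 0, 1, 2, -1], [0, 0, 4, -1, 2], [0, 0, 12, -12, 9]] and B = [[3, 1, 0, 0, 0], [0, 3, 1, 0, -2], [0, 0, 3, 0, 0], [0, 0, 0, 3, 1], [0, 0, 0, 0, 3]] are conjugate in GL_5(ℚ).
Yes.

Two matrices over a field are similar if and only if they have the same invariant factors.

Both A and B have characteristic polynomial (x - 3)^5 and minimal polynomial (x - 3)^3. Computing further, both have invariant factors (x - 3)^2, (x - 3)^3. Hence A and B are similar.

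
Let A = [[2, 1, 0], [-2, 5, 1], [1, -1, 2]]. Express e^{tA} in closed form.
A has Jordan form J = [[3, 1, 0], [0, 3, 1], [0, 0, 3]] with A = PJP^{-1}, so e^{tA} = P e^{tJ} P^{-1}.

For a Jordan block J_k(λ), e^{tJ_k(λ)} = e^{λt} · (I + tN + t^2 N^2/2! + ... + t^{k-1} N^{k-1}/(k-1)!) where N is the nilpotent superdiagonal part.

Assembling the blocks and conjugating back gives the entries of e^{tA} as shown above.

e^{tA} = [[(-t^2/2 - t + 1)*e^{3*t}, t*(t + 2)*e^{3*t}/2, t^2*e^{3*t}/2], [t*(-t - 4)*e^{3*t}/2, (t^2 + 4*t + 2)*e^{3*t}/2, t*(t + 2)*e^{3*t}/2], [t*e^{3*t}, -t*e^{3*t}, (1 - t)*e^{3*t}]]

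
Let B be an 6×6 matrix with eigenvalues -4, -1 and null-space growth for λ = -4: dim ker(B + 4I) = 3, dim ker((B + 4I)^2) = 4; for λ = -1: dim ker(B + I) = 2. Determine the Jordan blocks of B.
λ = -4: successive nullity increments [3, 1] count blocks of size ≥ k; block sizes are [2, 1, 1].
λ = -1: successive nullity increments [2] count blocks of size ≥ k; block sizes are [1, 1].

Jordan blocks: (-4, 2), (-4, 1), (-4, 1), (-1, 1), (-1, 1)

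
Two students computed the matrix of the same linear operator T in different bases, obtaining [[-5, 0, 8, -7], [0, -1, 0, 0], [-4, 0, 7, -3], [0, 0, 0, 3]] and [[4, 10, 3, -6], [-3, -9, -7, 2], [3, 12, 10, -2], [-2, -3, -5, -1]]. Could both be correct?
No.

Both have characteristic polynomial (x - 3)^2(x + 1)^2, but the minimal polynomial of A is (x - 3)^2(x + 1) while the minimal polynomial of B is (x - 3)^2(x + 1)^2. The minimal polynomial is a similarity invariant, so A and B are not similar.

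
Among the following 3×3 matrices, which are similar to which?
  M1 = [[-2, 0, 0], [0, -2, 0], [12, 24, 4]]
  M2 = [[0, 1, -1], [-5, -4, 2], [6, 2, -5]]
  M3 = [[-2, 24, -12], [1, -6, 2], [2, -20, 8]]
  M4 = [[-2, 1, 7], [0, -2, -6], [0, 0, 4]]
3 classes: {M1}, {M2}, {M3, M4}

Characteristic polynomials: χ_{M1} = (x - 4)(x + 2)^2, χ_{M2} = (x + 3)^3, χ_{M3} = (x - 4)(x + 2)^2, χ_{M4} = (x - 4)(x + 2)^2.

{M1}: invariant factors x + 2, (x - 4)(x + 2).

{M2}: invariant factors (x + 3)^3.

{M3, M4}: invariant factors (x - 4)(x + 2)^2.

Matrices are similar if and only if their invariant-factor lists agree; the partition into similarity classes is {M1}, {M2}, {M3, M4}.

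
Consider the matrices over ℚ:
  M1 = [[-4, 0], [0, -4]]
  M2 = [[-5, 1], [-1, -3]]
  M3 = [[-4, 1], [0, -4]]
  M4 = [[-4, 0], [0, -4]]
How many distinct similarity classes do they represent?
2 classes: {M1, M4}, {M2, M3}

Characteristic polynomials: χ_{M1} = (x + 4)^2, χ_{M2} = (x + 4)^2, χ_{M3} = (x + 4)^2, χ_{M4} = (x + 4)^2.

{M1, M4}: invariant factors x + 4, x + 4.

{M2, M3}: invariant factors (x + 4)^2.

Matrices are similar if and only if their invariant-factor lists agree; the partition into similarity classes is {M1, M4}, {M2, M3}.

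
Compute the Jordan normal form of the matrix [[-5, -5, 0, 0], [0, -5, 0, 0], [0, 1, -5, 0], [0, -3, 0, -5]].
J = [[-5, 1, 0, 0], [0, -5, 0, 0], [0, 0, -5, 0], [0, 0, 0, -5]]

The characteristic polynomial is det(xI - A) = (x + 5)^4, so the eigenvalues are -5 (algebraic multiplicity 4).

For λ = -5: rank(A + 5I) = 1, rank((A + 5I)^2) = 0. The eigenspace has dimension 4 - 1 = 3, so there are 3 Jordan blocks; the rank sequence gives block sizes [2, 1, 1].

Assembling the blocks gives the Jordan form J above.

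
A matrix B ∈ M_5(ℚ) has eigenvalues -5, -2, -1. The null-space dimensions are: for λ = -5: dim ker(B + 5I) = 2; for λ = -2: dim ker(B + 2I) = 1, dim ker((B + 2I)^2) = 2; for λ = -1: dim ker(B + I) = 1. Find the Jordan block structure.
λ = -5: successive nullity increments [2] count blocks of size ≥ k; block sizes are [1, 1].
λ = -2: successive nullity increments [1, 1] count blocks of size ≥ k; block sizes are [2].
λ = -1: successive nullity increments [1] count blocks of size ≥ k; block sizes are [1].

Jordan blocks: (-5, 1), (-5, 1), (-2, 2), (-1, 1)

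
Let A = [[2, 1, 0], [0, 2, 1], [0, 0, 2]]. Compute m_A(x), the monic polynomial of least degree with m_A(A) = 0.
m_A(x) = (x - 2)^3

The characteristic polynomial factors as (x - 2)^3. The minimal polynomial is ∏(x - λ)^{k_λ} where k_λ is the size of the largest Jordan block at λ.

For λ = 2: rank(A - 2I) = 2, and the largest Jordan block has size 3 (the smallest k with rank((A - 2I)^k) = rank((A - 2I)^(k+1))).

So m_A(x) = (x - 2)^3.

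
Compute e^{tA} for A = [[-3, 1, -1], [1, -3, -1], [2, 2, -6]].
A has Jordan form J = [[-4, 1, 0], [0, -4, 0], [0, 0, -4]] with A = PJP^{-1}, so e^{tA} = P e^{tJ} P^{-1}.

For a Jordan block J_k(λ), e^{tJ_k(λ)} = e^{λt} · (I + tN + t^2 N^2/2! + ... + t^{k-1} N^{k-1}/(k-1)!) where N is the nilpotent superdiagonal part.

Assembling the blocks and conjugating back gives the entries of e^{tA} as shown above.

e^{tA} = [[(t + 1)*e^{-4*t}, t*e^{-4*t}, -t*e^{-4*t}], [t*e^{-4*t}, (t + 1)*e^{-4*t}, -t*e^{-4*t}], [2*t*e^{-4*t}, 2*t*e^{-4*t}, (1 - 2*t)*e^{-4*t}]]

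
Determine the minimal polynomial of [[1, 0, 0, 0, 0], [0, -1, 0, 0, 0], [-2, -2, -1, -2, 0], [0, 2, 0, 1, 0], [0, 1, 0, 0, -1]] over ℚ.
The characteristic polynomial factors as (x - 1)^2(x + 1)^3. The minimal polynomial is ∏(x - λ)^{k_λ} where k_λ is the size of the largest Jordan block at λ.

For λ = -1: rank(A + I) = 3, and the largest Jordan block has size 2 (the smallest k with rank((A + I)^k) = rank((A + I)^(k+1))).
For λ = 1: rank(A - I) = 3, and the largest Jordan block has size 1 (the smallest k with rank((A - I)^k) = rank((A - I)^(k+1))).

So m_A(x) = (x - 1)(x + 1)^2.

m_A(x) = (x - 1)(x + 1)^2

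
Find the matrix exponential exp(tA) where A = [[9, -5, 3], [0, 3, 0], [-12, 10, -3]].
e^{tA} = [[(6*t + 1)*e^{3*t}, -5*t*e^{3*t}, 3*t*e^{3*t}], [0, e^{3*t}, 0], [-12*t*e^{3*t}, 10*t*e^{3*t}, (1 - 6*t)*e^{3*t}]]

A has Jordan form J = [[3, 1, 0], [0, 3, 0], [0, 0, 3]] with A = PJP^{-1}, so e^{tA} = P e^{tJ} P^{-1}.

For a Jordan block J_k(λ), e^{tJ_k(λ)} = e^{λt} · (I + tN + t^2 N^2/2! + ... + t^{k-1} N^{k-1}/(k-1)!) where N is the nilpotent superdiagonal part.

Assembling the blocks and conjugating back gives the entries of e^{tA} as shown above.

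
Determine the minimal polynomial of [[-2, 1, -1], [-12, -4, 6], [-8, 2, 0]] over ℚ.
The characteristic polynomial factors as (x - 2)(x + 4)^2. The minimal polynomial is ∏(x - λ)^{k_λ} where k_λ is the size of the largest Jordan block at λ.

For λ = -4: rank(A + 4I) = 2, and the largest Jordan block has size 2 (the smallest k with rank((A + 4I)^k) = rank((A + 4I)^(k+1))).
For λ = 2: rank(A - 2I) = 2, and the largest Jordan block has size 1 (the smallest k with rank((A - 2I)^k) = rank((A - 2I)^(k+1))).

So m_A(x) = (x - 2)(x + 4)^2.

m_A(x) = (x - 2)(x + 4)^2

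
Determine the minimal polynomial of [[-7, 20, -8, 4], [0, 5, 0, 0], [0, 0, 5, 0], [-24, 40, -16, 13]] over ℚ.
m_A(x) = (x - 5)(x - 1)

The characteristic polynomial factors as (x - 5)^3(x - 1). The minimal polynomial is ∏(x - λ)^{k_λ} where k_λ is the size of the largest Jordan block at λ.

For λ = 1: rank(A - I) = 3, and the largest Jordan block has size 1 (the smallest k with rank((A - I)^k) = rank((A - I)^(k+1))).
For λ = 5: rank(A - 5I) = 1, and the largest Jordan block has size 1 (the smallest k with rank((A - 5I)^k) = rank((A - 5I)^(k+1))).

So m_A(x) = (x - 5)(x - 1).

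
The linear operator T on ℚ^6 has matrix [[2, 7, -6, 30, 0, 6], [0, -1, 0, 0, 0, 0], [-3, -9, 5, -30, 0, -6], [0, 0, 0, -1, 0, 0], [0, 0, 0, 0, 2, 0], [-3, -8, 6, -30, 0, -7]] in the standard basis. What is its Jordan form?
J = [[-1, 1, 0, 0, 0, 0], [0, -1, 0, 0, 0, 0], [0, 0, -1, 0, 0, 0], [0, 0, 0, -1, 0, 0], [0, 0, 0, 0, 2, 0], [0, 0, 0, 0, 0, 2]]

The characteristic polynomial is det(xI - A) = (x - 2)^2(x + 1)^4, so the eigenvalues are -1 (algebraic multiplicity 4), 2 (algebraic multiplicity 2).

For λ = -1: rank(A + I) = 3, rank((A + I)^2) = 2. The eigenspace has dimension 6 - 3 = 3, so there are 3 Jordan blocks; the rank sequence gives block sizes [2, 1, 1].

For λ = 2: rank(A - 2I) = 4. The eigenspace has dimension 6 - 4 = 2, so there are 2 Jordan blocks; the rank sequence gives block sizes [1, 1].

Assembling the blocks gives the Jordan form J above.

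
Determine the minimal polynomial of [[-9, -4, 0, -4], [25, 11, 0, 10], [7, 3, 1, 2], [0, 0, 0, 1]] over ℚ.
The characteristic polynomial factors as (x - 1)^4. The minimal polynomial is ∏(x - λ)^{k_λ} where k_λ is the size of the largest Jordan block at λ.

For λ = 1: rank(A - I) = 2, and the largest Jordan block has size 3 (the smallest k with rank((A - I)^k) = rank((A - I)^(k+1))).

So m_A(x) = (x - 1)^3.

m_A(x) = (x - 1)^3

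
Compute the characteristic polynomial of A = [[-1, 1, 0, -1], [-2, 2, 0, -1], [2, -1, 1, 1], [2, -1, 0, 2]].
χ_A(x) = (x - 1)^4

xI - A = [[x + 1, -1, 0, 1], [2, x - 2, 0, 1], [-2, 1, x - 1, -1], [-2, 1, 0, x - 2]].

Expanding det(xI - A) along the first row:
det(xI - A) = + (x + 1)·det([[x - 2, 0, 1], [1, x - 1, -1], [1, 0, x - 2]]) - (-1)·det([[2, 0, 1], [-2, x - 1, -1], [-2, 0, x - 2]]) + (0)·det([[2, x - 2, 1], [-2, 1, -1], [-2, 1, x - 2]]) - (1)·det([[2, x - 2, 0], [-2, 1, x - 1], [-2, 1, 0]]).

Evaluating gives χ_A(x) = x^4 - 4x^3 + 6x^2 - 4x + 1 = (x - 1)^4.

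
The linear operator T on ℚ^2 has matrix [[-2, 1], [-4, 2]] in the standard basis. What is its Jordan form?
J = [[0, 1], [0, 0]]

The characteristic polynomial is det(xI - A) = x^2, so the eigenvalues are 0 (algebraic multiplicity 2).

For λ = 0: rank(A) = 1, rank(A^2) = 0. The eigenspace has dimension 2 - 1 = 1, so there is 1 Jordan block; the rank sequence gives block sizes [2].

Assembling the blocks gives the Jordan form J above.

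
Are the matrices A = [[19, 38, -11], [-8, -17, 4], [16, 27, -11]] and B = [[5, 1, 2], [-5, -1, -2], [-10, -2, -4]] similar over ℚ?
trace(A) = -9 but trace(B) = 0. The trace is a similarity invariant, so A and B are not similar.

No.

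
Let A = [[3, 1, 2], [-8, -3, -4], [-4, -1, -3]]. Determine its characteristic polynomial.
χ_A(x) = (x + 1)^3

xI - A = [[x - 3, -1, -2], [8, x + 3, 4], [4, 1, x + 3]].

Expanding det(xI - A) along the first row:
det(xI - A) = + (x - 3)·det([[x + 3, 4], [1, x + 3]]) - (-1)·det([[8, 4], [4, x + 3]]) + (-2)·det([[8, x + 3], [4, 1]]).

Evaluating gives χ_A(x) = x^3 + 3x^2 + 3x + 1 = (x + 1)^3.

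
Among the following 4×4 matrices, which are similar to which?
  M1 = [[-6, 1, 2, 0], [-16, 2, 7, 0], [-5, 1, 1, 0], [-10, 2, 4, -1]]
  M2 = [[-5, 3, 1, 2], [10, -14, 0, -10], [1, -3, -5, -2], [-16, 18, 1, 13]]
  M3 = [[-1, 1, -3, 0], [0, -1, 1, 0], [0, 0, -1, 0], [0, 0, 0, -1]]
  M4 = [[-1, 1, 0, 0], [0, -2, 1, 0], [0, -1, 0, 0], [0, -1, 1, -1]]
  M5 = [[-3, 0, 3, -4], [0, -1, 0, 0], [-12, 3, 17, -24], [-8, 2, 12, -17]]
2 classes: {M1, M3, M4, M5}, {M2}

Characteristic polynomials: χ_{M1} = (x + 1)^4, χ_{M2} = (x - 1)(x + 4)^3, χ_{M3} = (x + 1)^4, χ_{M4} = (x + 1)^4, χ_{M5} = (x + 1)^4.

{M1, M3, M4, M5}: invariant factors x + 1, (x + 1)^3.

{M2}: invariant factors x + 4, (x - 1)(x + 4)^2.

Matrices are similar if and only if their invariant-factor lists agree; the partition into similarity classes is {M1, M3, M4, M5}, {M2}.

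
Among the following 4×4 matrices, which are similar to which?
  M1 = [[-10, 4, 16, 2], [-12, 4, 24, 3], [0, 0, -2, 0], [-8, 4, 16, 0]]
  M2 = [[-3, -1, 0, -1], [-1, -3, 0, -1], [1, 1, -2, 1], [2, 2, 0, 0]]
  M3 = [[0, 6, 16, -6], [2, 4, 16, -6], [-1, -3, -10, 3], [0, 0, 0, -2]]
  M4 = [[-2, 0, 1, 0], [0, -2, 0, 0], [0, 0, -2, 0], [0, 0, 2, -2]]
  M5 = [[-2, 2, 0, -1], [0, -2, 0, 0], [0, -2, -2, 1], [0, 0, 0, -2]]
1 class: {M1, M2, M3, M4, M5}

Characteristic polynomials: χ_{M1} = (x + 2)^4, χ_{M2} = (x + 2)^4, χ_{M3} = (x + 2)^4, χ_{M4} = (x + 2)^4, χ_{M5} = (x + 2)^4.

{M1, M2, M3, M4, M5}: invariant factors x + 2, x + 2, (x + 2)^2.

Matrices are similar if and only if their invariant-factor lists agree; the partition into similarity classes is {M1, M2, M3, M4, M5}.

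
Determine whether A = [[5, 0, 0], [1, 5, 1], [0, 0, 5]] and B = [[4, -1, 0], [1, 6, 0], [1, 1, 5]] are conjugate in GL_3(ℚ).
Yes.

Two matrices over a field are similar if and only if they have the same invariant factors.

Both A and B have characteristic polynomial (x - 5)^3 and minimal polynomial (x - 5)^2. Computing further, both have invariant factors x - 5, (x - 5)^2. Hence A and B are similar.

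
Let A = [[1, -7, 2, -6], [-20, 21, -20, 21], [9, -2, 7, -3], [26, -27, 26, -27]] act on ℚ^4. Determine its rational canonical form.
The invariant factors of A (the non-unit diagonal entries of the Smith normal form of xI - A over ℚ[x]) are (x - 3)(x + 1)(x^2 - 2), each dividing the next. The characteristic polynomial is their product, (x - 3)(x + 1)(x^2 - 2).

The rational canonical form is the block-diagonal matrix of companion matrices C(f_i):
R = [[0, 0, 0, -6], [1, 0, 0, -4], [0, 1, 0, 5], [0, 0, 1, 2]].

Note the characteristic polynomial does not split into linear factors over ℚ, so A has no Jordan form over ℚ; the rational canonical form exists over any field.

R = [[0, 0, 0, -6], [1, 0, 0, -4], [0, 1, 0, 5], [0, 0, 1, 2]]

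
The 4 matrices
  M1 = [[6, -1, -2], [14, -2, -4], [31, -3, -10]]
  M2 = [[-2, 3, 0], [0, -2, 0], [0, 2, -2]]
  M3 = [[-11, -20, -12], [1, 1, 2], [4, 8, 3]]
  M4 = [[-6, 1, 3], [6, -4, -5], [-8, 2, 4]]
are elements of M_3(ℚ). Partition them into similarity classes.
Characteristic polynomials: χ_{M1} = (x + 2)^3, χ_{M2} = (x + 2)^3, χ_{M3} = (x + 1)^2(x + 5), χ_{M4} = (x + 2)^3.

{M1, M4}: invariant factors (x + 2)^3.

{M2}: invariant factors x + 2, (x + 2)^2.

{M3}: invariant factors (x + 1)^2(x + 5).

Matrices are similar if and only if their invariant-factor lists agree; the partition into similarity classes is {M1, M4}, {M2}, {M3}.

3 classes: {M1, M4}, {M2}, {M3}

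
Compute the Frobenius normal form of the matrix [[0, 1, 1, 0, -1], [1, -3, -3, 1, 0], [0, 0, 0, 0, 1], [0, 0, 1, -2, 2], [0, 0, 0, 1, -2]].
R = [[0, 1, 0, 0, 0], [1, -3, 0, 0, 0], [0, 0, 0, 0, 1], [0, 0, 1, 0, -2], [0, 0, 0, 1, -4]]

The invariant factors of A (the non-unit diagonal entries of the Smith normal form of xI - A over ℚ[x]) are x^2 + 3x - 1, (x + 1)(x^2 + 3x - 1), each dividing the next. The characteristic polynomial is their product, (x + 1)(x^2 + 3x - 1)^2.

The rational canonical form is the block-diagonal matrix of companion matrices C(f_i):
R = [[0, 1, 0, 0, 0], [1, -3, 0, 0, 0], [0, 0, 0, 0, 1], [0, 0, 1, 0, -2], [0, 0, 0, 1, -4]].

Note the characteristic polynomial does not split into linear factors over ℚ, so A has no Jordan form over ℚ; the rational canonical form exists over any field.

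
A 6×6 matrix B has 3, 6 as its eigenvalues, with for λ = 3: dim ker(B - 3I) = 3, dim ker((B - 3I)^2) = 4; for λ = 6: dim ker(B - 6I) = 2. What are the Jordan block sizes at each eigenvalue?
Jordan blocks: (3, 2), (3, 1), (3, 1), (6, 1), (6, 1)

λ = 3: successive nullity increments [3, 1] count blocks of size ≥ k; block sizes are [2, 1, 1].
λ = 6: successive nullity increments [2] count blocks of size ≥ k; block sizes are [1, 1].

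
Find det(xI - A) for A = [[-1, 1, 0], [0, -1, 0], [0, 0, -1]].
χ_A(x) = (x + 1)^3

xI - A = [[x + 1, -1, 0], [0, x + 1, 0], [0, 0, x + 1]].

Expanding det(xI - A) along the first row:
det(xI - A) = + (x + 1)·det([[x + 1, 0], [0, x + 1]]) - (-1)·det([[0, 0], [0, x + 1]]) + (0)·det([[0, x + 1], [0, 0]]).

Evaluating gives χ_A(x) = x^3 + 3x^2 + 3x + 1 = (x + 1)^3.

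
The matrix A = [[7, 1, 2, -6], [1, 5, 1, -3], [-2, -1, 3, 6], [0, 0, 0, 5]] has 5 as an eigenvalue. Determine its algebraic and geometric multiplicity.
The characteristic polynomial is (x - 5)^4, so the factor x - 5 appears with exponent 4: the algebraic multiplicity is 4.

rank(A - 5I) = 2, so the eigenspace has dimension 4 - 2 = 2: the geometric multiplicity is 2.

Since 2 < 4, A is not diagonalizable.

algebraic multiplicity 4, geometric multiplicity 2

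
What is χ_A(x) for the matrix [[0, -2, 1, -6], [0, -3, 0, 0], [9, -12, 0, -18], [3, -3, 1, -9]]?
xI - A = [[x, 2, -1, 6], [0, x + 3, 0, 0], [-9, 12, x, 18], [-3, 3, -1, x + 9]].

Expanding det(xI - A) along the first row:
det(xI - A) = + (x)·det([[x + 3, 0, 0], [12, x, 18], [3, -1, x + 9]]) - (2)·det([[0, 0, 0], [-9, x, 18], [-3, -1, x + 9]]) + (-1)·det([[0, x + 3, 0], [-9, 12, 18], [-3, 3, x + 9]]) - (6)·det([[0, x + 3, 0], [-9, 12, x], [-3, 3, -1]]).

Evaluating gives χ_A(x) = x^4 + 12x^3 + 54x^2 + 108x + 81 = (x + 3)^4.

χ_A(x) = (x + 3)^4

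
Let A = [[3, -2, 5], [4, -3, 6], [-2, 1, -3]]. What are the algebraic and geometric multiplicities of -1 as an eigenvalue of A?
algebraic multiplicity 3, geometric multiplicity 1

The characteristic polynomial is (x + 1)^3, so the factor x + 1 appears with exponent 3: the algebraic multiplicity is 3.

rank(A + I) = 2, so the eigenspace has dimension 3 - 2 = 1: the geometric multiplicity is 1.

Since 1 < 3, A is not diagonalizable.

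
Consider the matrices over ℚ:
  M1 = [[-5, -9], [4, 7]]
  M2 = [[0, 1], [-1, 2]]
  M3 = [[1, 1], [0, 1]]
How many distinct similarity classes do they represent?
1 class: {M1, M2, M3}

Characteristic polynomials: χ_{M1} = (x - 1)^2, χ_{M2} = (x - 1)^2, χ_{M3} = (x - 1)^2.

{M1, M2, M3}: invariant factors (x - 1)^2.

Matrices are similar if and only if their invariant-factor lists agree; the partition into similarity classes is {M1, M2, M3}.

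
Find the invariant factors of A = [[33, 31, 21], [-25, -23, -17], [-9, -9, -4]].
The Jordan structure of A has elementary divisors (x - 2)^3. Arranging the block sizes at each eigenvalue in decreasing order and taking row products gives the invariant factors.

Invariant factors (smallest first, each dividing the next): (x - 2)^3.

Check: the last factor (x - 2)^3 is the minimal polynomial, and the product (x - 2)^3 is the characteristic polynomial.

(x - 2)^3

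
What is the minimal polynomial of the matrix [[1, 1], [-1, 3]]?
The characteristic polynomial factors as (x - 2)^2. The minimal polynomial is ∏(x - λ)^{k_λ} where k_λ is the size of the largest Jordan block at λ.

For λ = 2: rank(A - 2I) = 1, and the largest Jordan block has size 2 (the smallest k with rank((A - 2I)^k) = rank((A - 2I)^(k+1))).

So m_A(x) = (x - 2)^2.

m_A(x) = (x - 2)^2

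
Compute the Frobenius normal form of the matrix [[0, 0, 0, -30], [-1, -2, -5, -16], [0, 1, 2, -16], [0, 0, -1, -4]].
R = [[0, 0, 0, -30], [1, 0, 0, 44], [0, 1, 0, 15], [0, 0, 1, -4]]

The invariant factors of A (the non-unit diagonal entries of the Smith normal form of xI - A over ℚ[x]) are (x + 3)(x + 5)(x^2 - 4x + 2), each dividing the next. The characteristic polynomial is their product, (x + 3)(x + 5)(x^2 - 4x + 2).

The rational canonical form is the block-diagonal matrix of companion matrices C(f_i):
R = [[0, 0, 0, -30], [1, 0, 0, 44], [0, 1, 0, 15], [0, 0, 1, -4]].

Note the characteristic polynomial does not split into linear factors over ℚ, so A has no Jordan form over ℚ; the rational canonical form exists over any field.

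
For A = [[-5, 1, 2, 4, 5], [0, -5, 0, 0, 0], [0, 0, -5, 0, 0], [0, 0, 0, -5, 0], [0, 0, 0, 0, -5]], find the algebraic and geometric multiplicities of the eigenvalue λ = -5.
algebraic multiplicity 5, geometric multiplicity 4

The characteristic polynomial is (x + 5)^5, so the factor x + 5 appears with exponent 5: the algebraic multiplicity is 5.

rank(A + 5I) = 1, so the eigenspace has dimension 5 - 1 = 4: the geometric multiplicity is 4.

Since 4 < 5, A is not diagonalizable.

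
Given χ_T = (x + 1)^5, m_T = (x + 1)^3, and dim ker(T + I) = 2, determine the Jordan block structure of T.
λ = -1: algebraic multiplicity 5 (exponent in χ_T), largest block size 3 (exponent in m_T), 2 blocks (geometric multiplicity). These force block sizes [3, 2].

Jordan blocks: (-1, 3), (-1, 2)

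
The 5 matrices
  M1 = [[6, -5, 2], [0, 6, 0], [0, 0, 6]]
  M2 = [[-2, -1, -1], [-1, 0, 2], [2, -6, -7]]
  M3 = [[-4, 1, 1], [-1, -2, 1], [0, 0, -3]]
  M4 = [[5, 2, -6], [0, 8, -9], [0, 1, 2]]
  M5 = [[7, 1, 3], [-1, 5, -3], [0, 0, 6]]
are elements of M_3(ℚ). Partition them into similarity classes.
4 classes: {M1, M5}, {M2}, {M3}, {M4}

Characteristic polynomials: χ_{M1} = (x - 6)^3, χ_{M2} = (x + 3)^3, χ_{M3} = (x + 3)^3, χ_{M4} = (x - 5)^3, χ_{M5} = (x - 6)^3.

{M1, M5}: invariant factors x - 6, (x - 6)^2.

{M2}: invariant factors (x + 3)^3.

{M3}: invariant factors x + 3, (x + 3)^2.

{M4}: invariant factors x - 5, (x - 5)^2.

Matrices are similar if and only if their invariant-factor lists agree; the partition into similarity classes is {M1, M5}, {M2}, {M3}, {M4}.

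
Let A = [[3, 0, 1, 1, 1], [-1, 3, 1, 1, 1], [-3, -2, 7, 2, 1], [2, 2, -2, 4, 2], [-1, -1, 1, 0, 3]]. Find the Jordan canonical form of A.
The characteristic polynomial is det(xI - A) = (x - 4)^5, so the eigenvalues are 4 (algebraic multiplicity 5).

For λ = 4: rank(A - 4I) = 3, rank((A - 4I)^2) = 1, rank((A - 4I)^3) = 0. The eigenspace has dimension 5 - 3 = 2, so there are 2 Jordan blocks; the rank sequence gives block sizes [3, 2].

Assembling the blocks gives the Jordan form J above.

J = [[4, 1, 0, 0, 0], [0, 4, 1, 0, 0], [0, 0, 4, 0, 0], [0, 0, 0, 4, 1], [0, 0, 0, 0, 4]]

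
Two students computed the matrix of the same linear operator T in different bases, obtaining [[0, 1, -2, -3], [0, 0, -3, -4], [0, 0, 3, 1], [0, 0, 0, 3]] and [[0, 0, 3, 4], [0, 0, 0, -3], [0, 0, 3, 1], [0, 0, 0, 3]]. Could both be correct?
No.

Both have characteristic polynomial x^2(x - 3)^2, but the minimal polynomial of A is x^2(x - 3)^2 while the minimal polynomial of B is x(x - 3)^2. The minimal polynomial is a similarity invariant, so A and B are not similar.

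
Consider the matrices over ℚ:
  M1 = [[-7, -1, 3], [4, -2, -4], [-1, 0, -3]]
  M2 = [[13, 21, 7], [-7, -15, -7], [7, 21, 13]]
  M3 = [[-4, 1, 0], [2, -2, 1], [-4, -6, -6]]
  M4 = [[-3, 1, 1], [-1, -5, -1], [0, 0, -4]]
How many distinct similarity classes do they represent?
Characteristic polynomials: χ_{M1} = (x + 4)^3, χ_{M2} = (x - 6)^2(x + 1), χ_{M3} = (x + 4)^3, χ_{M4} = (x + 4)^3.

{M1, M3}: invariant factors (x + 4)^3.

{M2}: invariant factors x - 6, (x - 6)(x + 1).

{M4}: invariant factors x + 4, (x + 4)^2.

Matrices are similar if and only if their invariant-factor lists agree; the partition into similarity classes is {M1, M3}, {M2}, {M4}.

3 classes: {M1, M3}, {M2}, {M4}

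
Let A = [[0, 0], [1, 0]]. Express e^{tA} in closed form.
A has Jordan form J = [[0, 1], [0, 0]] with A = PJP^{-1}, so e^{tA} = P e^{tJ} P^{-1}.

For a Jordan block J_k(λ), e^{tJ_k(λ)} = e^{λt} · (I + tN + t^2 N^2/2! + ... + t^{k-1} N^{k-1}/(k-1)!) where N is the nilpotent superdiagonal part.

Assembling the blocks and conjugating back gives the entries of e^{tA} as shown above.

e^{tA} = [[1, 0], [t, 1]]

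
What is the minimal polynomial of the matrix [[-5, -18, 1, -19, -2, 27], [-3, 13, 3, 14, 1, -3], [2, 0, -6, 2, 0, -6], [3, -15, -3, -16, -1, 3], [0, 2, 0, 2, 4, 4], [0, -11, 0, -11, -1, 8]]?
m_A(x) = (x - 6)^2(x + 2)(x + 4)^2

The characteristic polynomial factors as (x - 6)^2(x + 2)(x + 4)^3. The minimal polynomial is ∏(x - λ)^{k_λ} where k_λ is the size of the largest Jordan block at λ.

For λ = -4: rank(A + 4I) = 4, and the largest Jordan block has size 2 (the smallest k with rank((A + 4I)^k) = rank((A + 4I)^(k+1))).
For λ = -2: rank(A + 2I) = 5, and the largest Jordan block has size 1 (the smallest k with rank((A + 2I)^k) = rank((A + 2I)^(k+1))).
For λ = 6: rank(A - 6I) = 5, and the largest Jordan block has size 2 (the smallest k with rank((A - 6I)^k) = rank((A - 6I)^(k+1))).

So m_A(x) = (x - 6)^2(x + 2)(x + 4)^2.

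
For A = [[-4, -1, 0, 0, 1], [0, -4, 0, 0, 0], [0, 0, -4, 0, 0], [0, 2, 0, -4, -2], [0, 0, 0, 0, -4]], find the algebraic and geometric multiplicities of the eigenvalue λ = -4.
algebraic multiplicity 5, geometric multiplicity 4

The characteristic polynomial is (x + 4)^5, so the factor x + 4 appears with exponent 5: the algebraic multiplicity is 5.

rank(A + 4I) = 1, so the eigenspace has dimension 5 - 1 = 4: the geometric multiplicity is 4.

Since 4 < 5, A is not diagonalizable.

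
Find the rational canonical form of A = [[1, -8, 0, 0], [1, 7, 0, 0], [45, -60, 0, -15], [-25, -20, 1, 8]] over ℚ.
R = [[0, -15, 0, 0], [1, 8, 0, 0], [0, 0, 0, -15], [0, 0, 1, 8]]

The invariant factors of A (the non-unit diagonal entries of the Smith normal form of xI - A over ℚ[x]) are (x - 5)(x - 3), (x - 5)(x - 3), each dividing the next. The characteristic polynomial is their product, (x - 5)^2(x - 3)^2.

The rational canonical form is the block-diagonal matrix of companion matrices C(f_i):
R = [[0, -15, 0, 0], [1, 8, 0, 0], [0, 0, 0, -15], [0, 0, 1, 8]].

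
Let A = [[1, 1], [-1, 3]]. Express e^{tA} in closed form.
A has Jordan form J = [[2, 1], [0, 2]] with A = PJP^{-1}, so e^{tA} = P e^{tJ} P^{-1}.

For a Jordan block J_k(λ), e^{tJ_k(λ)} = e^{λt} · (I + tN + t^2 N^2/2! + ... + t^{k-1} N^{k-1}/(k-1)!) where N is the nilpotent superdiagonal part.

Assembling the blocks and conjugating back gives the entries of e^{tA} as shown above.

e^{tA} = [[(1 - t)*e^{2*t}, t*e^{2*t}], [-t*e^{2*t}, (t + 1)*e^{2*t}]]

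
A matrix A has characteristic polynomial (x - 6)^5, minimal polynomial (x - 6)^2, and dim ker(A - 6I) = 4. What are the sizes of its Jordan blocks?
λ = 6: algebraic multiplicity 5 (exponent in χ_A), largest block size 2 (exponent in m_A), 4 blocks (geometric multiplicity). These force block sizes [2, 1, 1, 1].

Jordan blocks: (6, 2), (6, 1), (6, 1), (6, 1)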